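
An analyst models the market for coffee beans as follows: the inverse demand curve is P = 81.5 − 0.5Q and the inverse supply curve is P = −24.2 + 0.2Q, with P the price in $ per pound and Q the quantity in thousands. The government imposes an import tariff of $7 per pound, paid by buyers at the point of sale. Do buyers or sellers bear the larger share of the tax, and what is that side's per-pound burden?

Rewrite in direct form: Qd = 163 − 2P and Qs = 5P + 121.
Before the tax: set 163 − 2P = 5P + 121 → P* = $6, Q* = 151.
With the tax collected from buyers, demand (in seller-price terms) shifts: Qd = 163 − 2(P + 7).
Solving gives Q = 141 with buyers paying $11 and sellers receiving $4 (the $7 wedge).
Per-pound burden: buyers $5, sellers $2.
Buyers take the larger share because demand is less price-elastic here (demand slope 2 vs supply slope 5).
The less price-elastic side of the market bears the larger share of a per-unit tax.

Buyers bear the larger share: $5 per pound.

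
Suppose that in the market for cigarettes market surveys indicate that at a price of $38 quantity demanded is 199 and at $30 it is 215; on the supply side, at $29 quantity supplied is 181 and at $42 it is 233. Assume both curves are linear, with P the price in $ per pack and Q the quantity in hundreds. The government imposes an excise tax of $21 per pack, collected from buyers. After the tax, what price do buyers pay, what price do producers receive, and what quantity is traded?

Demand slope: (215 − 199)/(30 − 38) = -2, so Qd = 275 − 2P.
Supply slope: (233 − 181)/(42 − 29) = 4, so Qs = 4P + 65.
Before the tax: set 275 − 2P = 4P + 65 → P* = $35, Q* = 205.
With the tax collected from buyers, demand (in seller-price terms) shifts: Qd = 275 − 2(P + 21).
Solving gives Q = 177 with buyers paying $49 and producers receiving $28 (the $21 wedge).

Buyers pay $49; producers receive $28; quantity = 177.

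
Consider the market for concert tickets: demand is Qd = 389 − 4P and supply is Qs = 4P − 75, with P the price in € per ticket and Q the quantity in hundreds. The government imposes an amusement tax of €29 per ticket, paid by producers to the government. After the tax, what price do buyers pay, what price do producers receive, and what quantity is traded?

Buyers pay €72.5; producers receive €43.5; quantity = 99.

Without the tax, 389 − 4P = 4P − 75 gives 8P = 464, so P* = €58 and Q* = 157.
With the tax collected from producers, supply shifts: Qs = 4(P − 29) − 75.
New equilibrium: buyers pay €72.5, producers receive €43.5, Q = 99. (Wedge: Pb − Ps = 29.)
The less price-elastic side of the market bears the larger share of a per-unit tax.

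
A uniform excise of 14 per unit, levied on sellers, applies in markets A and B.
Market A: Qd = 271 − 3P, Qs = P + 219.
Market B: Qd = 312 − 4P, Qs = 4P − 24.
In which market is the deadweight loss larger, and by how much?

Market A: pre-tax P* = 13, Q* = 232; post-tax Q = 221.5; deadweight loss = 73.5.
Market B: pre-tax P* = 42, Q* = 144; post-tax Q = 116; deadweight loss = 196.
Difference: 73.5 vs 196 → market B is larger by 122.5.

Market B, by 122.5.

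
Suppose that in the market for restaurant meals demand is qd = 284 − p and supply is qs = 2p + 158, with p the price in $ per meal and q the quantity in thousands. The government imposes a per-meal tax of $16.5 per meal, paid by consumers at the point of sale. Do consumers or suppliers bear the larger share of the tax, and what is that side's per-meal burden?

Without the tax, 284 − p = 2p + 158 gives 3p = 126, so p* = $42 and q* = 242.
With the tax collected from consumers, demand (in seller-price terms) shifts: qd = 284 − (p + 16.5).
Solving gives q = 231 with consumers paying $53 and suppliers receiving $36.5 (the $16.5 wedge).
Per-meal burden: consumers $11, suppliers $5.5.
Consumers take the larger share because demand is less price-elastic here (demand slope 1 vs supply slope 2).
The less price-elastic side of the market bears the larger share of a per-unit tax.

Consumers bear the larger share: $11 per meal.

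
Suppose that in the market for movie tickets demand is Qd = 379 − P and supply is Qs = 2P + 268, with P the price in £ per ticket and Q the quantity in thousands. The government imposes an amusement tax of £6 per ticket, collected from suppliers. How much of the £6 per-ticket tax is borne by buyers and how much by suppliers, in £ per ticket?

Before the tax: set 379 − P = 2P + 268 → P* = £37, Q* = 342.
With the tax collected from suppliers, supply shifts: Qs = 2(P − 6) + 268.
Solving gives Q = 338 with buyers paying £41 and suppliers receiving £35 (the £6 wedge).
Burden on buyers: £4; on suppliers: £2. (They sum to £6.)
The less price-elastic side of the market bears the larger share of a per-unit tax.

Buyers bear £4 per ticket; suppliers bear £2 per ticket.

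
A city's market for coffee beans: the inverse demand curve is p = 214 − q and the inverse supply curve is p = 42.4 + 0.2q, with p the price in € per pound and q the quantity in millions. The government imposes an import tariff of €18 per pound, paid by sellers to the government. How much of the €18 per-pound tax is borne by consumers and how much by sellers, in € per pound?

Inverting to q(p) form: qd = 214 − p; qs = 5p − 212.
Before the tax: set 214 − p = 5p − 212 → p* = €71, q* = 143.
With the tax collected from sellers, supply shifts: qs = 5(p − 18) − 212.
Solving gives q = 128 with consumers paying €86 and sellers receiving €68 (the €18 wedge).
Burden on consumers: €15; on sellers: €3. (They sum to €18.)

Consumers bear €15 per pound; sellers bear €3 per pound.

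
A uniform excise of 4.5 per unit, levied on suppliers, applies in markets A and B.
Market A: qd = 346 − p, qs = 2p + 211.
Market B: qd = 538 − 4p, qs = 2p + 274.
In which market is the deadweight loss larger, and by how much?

Market B, by 6.75.

Market A: pre-tax p* = 45, q* = 301; post-tax q = 298; deadweight loss = 6.75.
Market B: pre-tax p* = 44, q* = 362; post-tax q = 356; deadweight loss = 13.5.
Difference: 6.75 vs 13.5 → market B is larger by 6.75.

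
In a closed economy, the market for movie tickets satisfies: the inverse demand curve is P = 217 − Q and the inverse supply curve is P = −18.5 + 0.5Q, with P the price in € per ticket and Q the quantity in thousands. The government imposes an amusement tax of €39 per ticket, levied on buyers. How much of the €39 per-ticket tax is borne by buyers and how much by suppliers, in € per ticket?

Buyers bear €26 per ticket; suppliers bear €13 per ticket.

Inverting to Q(P) form: Qd = 217 − P; Qs = 2P + 37.
Before the tax: set 217 − P = 2P + 37 → P* = €60, Q* = 157.
With the tax collected from buyers, demand (in seller-price terms) shifts: Qd = 217 − (P + 39).
Solving gives Q = 131 with buyers paying €86 and suppliers receiving €47 (the €39 wedge).
Burden on buyers: €26; on suppliers: €13. (They sum to €39.)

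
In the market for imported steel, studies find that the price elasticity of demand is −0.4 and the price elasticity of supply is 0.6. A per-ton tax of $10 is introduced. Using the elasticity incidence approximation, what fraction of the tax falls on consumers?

Incidence ratio: consumers' share ≈ εs / (εs + |εd|) = 0.6 / (0.6 + 0.4) = 0.6.
Supply is the more elastic side, so consumers bear the larger share.

Consumers' share ≈ 0.6.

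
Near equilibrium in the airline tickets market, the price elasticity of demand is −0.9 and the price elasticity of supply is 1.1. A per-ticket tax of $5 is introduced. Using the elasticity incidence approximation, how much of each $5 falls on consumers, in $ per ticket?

Incidence ratio: consumers' share ≈ εs / (εs + |εd|) = 1.1 / (1.1 + 0.9) = 0.55.
So consumers bear ≈ 0.55 × $5 = $2.75; producers bear $2.25.

Consumers bear ≈ $2.75 per ticket.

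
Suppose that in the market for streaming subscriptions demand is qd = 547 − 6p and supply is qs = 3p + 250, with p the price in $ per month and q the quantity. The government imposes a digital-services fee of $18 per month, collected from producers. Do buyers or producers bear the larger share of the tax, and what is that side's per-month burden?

Producers bear the larger share: $12 per month.

Without the tax, 547 − 6p = 3p + 250 gives 9p = 297, so p* = $33 and q* = 349.
With the tax collected from producers, supply shifts: qs = 3(p − 18) + 250.
Solving gives q = 313 with buyers paying $39 and producers receiving $21 (the $18 wedge).
Per-month burden: buyers $6, producers $12.
Producers take the larger share because supply is less price-elastic here (demand slope 6 vs supply slope 3).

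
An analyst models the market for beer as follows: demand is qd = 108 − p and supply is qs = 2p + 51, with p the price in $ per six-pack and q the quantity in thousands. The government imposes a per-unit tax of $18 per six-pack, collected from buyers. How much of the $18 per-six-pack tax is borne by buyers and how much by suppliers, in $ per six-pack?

Before the tax: set 108 − p = 2p + 51 → p* = $19, q* = 89.
With the tax collected from buyers, demand (in seller-price terms) shifts: qd = 108 − (p + 18).
New equilibrium: buyers pay $31, suppliers receive $13, q = 77. (Wedge: pb − ps = 18.)
Burden on buyers: $12; on suppliers: $6. (They sum to $18.)
The less price-elastic side of the market bears the larger share of a per-unit tax.

Buyers bear $12 per six-pack; suppliers bear $6 per six-pack.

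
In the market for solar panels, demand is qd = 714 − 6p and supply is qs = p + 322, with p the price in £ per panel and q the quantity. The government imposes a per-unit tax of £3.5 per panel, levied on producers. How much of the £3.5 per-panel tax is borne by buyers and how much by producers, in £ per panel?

Before the tax: set 714 − 6p = p + 322 → p* = £56, q* = 378.
With the tax collected from producers, supply shifts: qs = (p − 3.5) + 322.
Solving gives q = 375 with buyers paying £56.5 and producers receiving £53 (the £3.5 wedge).
Burden on buyers: £0.5; on producers: £3. (They sum to £3.5.)

Buyers bear £0.5 per panel; producers bear £3 per panel.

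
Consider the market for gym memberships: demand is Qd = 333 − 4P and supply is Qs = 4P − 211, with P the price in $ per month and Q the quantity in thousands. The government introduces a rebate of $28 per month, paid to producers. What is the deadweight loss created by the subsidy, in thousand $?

Deadweight loss = $784 thousand.

Without the subsidy, 333 − 4P = 4P − 211 gives 8P = 544, so P* = $68 and Q* = 61.
With a per-unit subsidy paid to producers, each receives P + 28 per unit sold, so supply becomes Qs = 4(P + 28) − 211.
Solving gives Q = 117 with consumers paying $54 and producers receiving $82 (the $28 wedge).
Quantity rises by |ΔQ| = |61 − 117| = 56.
DWL = ½ · t · |ΔQ| = ½ · 28 · 56 = $784.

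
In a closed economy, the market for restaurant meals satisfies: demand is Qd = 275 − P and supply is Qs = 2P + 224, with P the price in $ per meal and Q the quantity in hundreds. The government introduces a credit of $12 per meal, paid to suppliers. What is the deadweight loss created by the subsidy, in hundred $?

Deadweight loss = $48 hundred.

Without the subsidy, 275 − P = 2P + 224 gives 3P = 51, so P* = $17 and Q* = 258.
With a per-unit subsidy paid to suppliers, each receives P + 12 per unit sold, so supply becomes Qs = 2(P + 12) + 224.
New equilibrium: buyers pay $9, suppliers receive $21, Q = 266. (Wedge: Pb − Ps = −12.)
Quantity rises by |ΔQ| = |258 − 266| = 8.
DWL = ½ · t · |ΔQ| = ½ · 12 · 8 = $48.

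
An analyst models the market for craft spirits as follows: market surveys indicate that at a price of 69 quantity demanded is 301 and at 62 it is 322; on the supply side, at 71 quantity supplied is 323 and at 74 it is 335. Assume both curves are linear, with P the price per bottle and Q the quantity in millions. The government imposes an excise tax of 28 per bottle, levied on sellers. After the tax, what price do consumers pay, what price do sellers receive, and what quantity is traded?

Demand slope: (322 − 301)/(62 − 69) = -3, so Qd = 508 − 3P.
Supply slope: (335 − 323)/(74 − 71) = 4, so Qs = 4P + 39.
Without the tax, 508 − 3P = 4P + 39 gives 7P = 469, so P* = 67 and Q* = 307.
With the tax collected from sellers, supply shifts: Qs = 4(P − 28) + 39.
Solving gives Q = 259 with consumers paying 83 and sellers receiving 55 (the 28 wedge).
The less price-elastic side of the market bears the larger share of a per-unit tax.

Consumers pay 83; sellers receive 55; quantity = 259.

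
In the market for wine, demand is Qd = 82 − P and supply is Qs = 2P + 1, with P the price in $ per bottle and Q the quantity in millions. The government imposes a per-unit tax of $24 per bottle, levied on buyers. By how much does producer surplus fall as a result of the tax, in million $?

Without the tax, 82 − P = 2P + 1 gives 3P = 81, so P* = $27 and Q* = 55.
With the tax collected from buyers, demand (in seller-price terms) shifts: Qd = 82 − (P + 24).
New equilibrium: buyers pay $43, producers receive $19, Q = 39. (Wedge: Pb − Ps = 24.)
ΔPS is the trapezoid between Q = 39 and Q = 55 of height $8: ½ · (55 + 39) · 8 = $376.

Producer surplus falls by $376 million.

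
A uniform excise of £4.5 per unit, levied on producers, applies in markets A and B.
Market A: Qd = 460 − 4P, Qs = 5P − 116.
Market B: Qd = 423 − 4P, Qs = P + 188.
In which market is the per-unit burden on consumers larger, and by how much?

Market A: pre-tax P* = £64, Q* = 204; post-tax Q = 194; per-unit burden on consumers = £2.5.
Market B: pre-tax P* = £47, Q* = 235; post-tax Q = 231.4; per-unit burden on consumers = £0.9.
Difference: £2.5 vs £0.9 → market A is larger by £1.6.

Market A, by £1.6.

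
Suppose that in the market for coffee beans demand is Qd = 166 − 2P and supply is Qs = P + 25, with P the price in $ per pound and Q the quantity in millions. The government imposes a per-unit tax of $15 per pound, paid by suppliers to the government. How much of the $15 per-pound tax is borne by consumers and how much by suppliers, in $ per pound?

Consumers bear $5 per pound; suppliers bear $10 per pound.

Without the tax, 166 − 2P = P + 25 gives 3P = 141, so P* = $47 and Q* = 72.
With the tax collected from suppliers, supply shifts: Qs = (P − 15) + 25.
New equilibrium: consumers pay $52, suppliers receive $37, Q = 62. (Wedge: Pb − Ps = 15.)
Burden on consumers: $5; on suppliers: $10. (They sum to $15.)
The less price-elastic side of the market bears the larger share of a per-unit tax.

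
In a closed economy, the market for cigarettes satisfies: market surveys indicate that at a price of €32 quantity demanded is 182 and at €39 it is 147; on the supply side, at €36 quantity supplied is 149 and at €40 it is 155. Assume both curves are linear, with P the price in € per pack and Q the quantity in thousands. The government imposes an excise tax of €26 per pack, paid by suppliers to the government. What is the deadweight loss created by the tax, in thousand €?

Demand slope: (147 − 182)/(39 − 32) = -5, so Qd = 342 − 5P.
Supply slope: (155 − 149)/(40 − 36) = 1.5, so Qs = 1.5P + 95.
Before the tax: set 342 − 5P = 1.5P + 95 → P* = €38, Q* = 152.
With the tax collected from suppliers, supply shifts: Qs = 1.5(P − 26) + 95.
New equilibrium: buyers pay €44, suppliers receive €18, Q = 122. (Wedge: Pb − Ps = 26.)
Quantity falls by |ΔQ| = |152 − 122| = 30.
DWL = ½ · t · |ΔQ| = ½ · 26 · 30 = €390.

Deadweight loss = €390 thousand.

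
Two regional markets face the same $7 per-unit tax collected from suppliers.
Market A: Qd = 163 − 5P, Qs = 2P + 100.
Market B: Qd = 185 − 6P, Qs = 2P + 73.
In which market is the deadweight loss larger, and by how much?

Market B, by $1.75.

Market A: pre-tax P* = $9, Q* = 118; post-tax Q = 108; deadweight loss = $35.
Market B: pre-tax P* = $14, Q* = 101; post-tax Q = 90.5; deadweight loss = $36.75.
Difference: $35 vs $36.75 → market B is larger by $1.75.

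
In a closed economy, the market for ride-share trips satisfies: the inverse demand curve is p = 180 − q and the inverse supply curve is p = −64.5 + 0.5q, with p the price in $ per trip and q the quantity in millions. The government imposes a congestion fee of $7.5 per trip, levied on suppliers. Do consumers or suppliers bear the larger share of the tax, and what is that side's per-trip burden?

Consumers bear the larger share: $5 per trip.

Rewrite in direct form: qd = 180 − p and qs = 2p + 129.
Without the tax, 180 − p = 2p + 129 gives 3p = 51, so p* = $17 and q* = 163.
With the tax collected from suppliers, supply shifts: qs = 2(p − 7.5) + 129.
New equilibrium: consumers pay $22, suppliers receive $14.5, q = 158. (Wedge: pb − ps = 7.5.)
Per-trip burden: consumers $5, suppliers $2.5.
Consumers take the larger share because demand is less price-elastic here (demand slope 1 vs supply slope 2).
The less price-elastic side of the market bears the larger share of a per-unit tax.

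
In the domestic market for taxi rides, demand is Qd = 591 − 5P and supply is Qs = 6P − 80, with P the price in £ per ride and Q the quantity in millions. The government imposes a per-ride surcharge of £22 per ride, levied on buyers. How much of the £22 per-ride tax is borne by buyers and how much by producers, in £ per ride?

Buyers bear £12 per ride; producers bear £10 per ride.

Without the tax, 591 − 5P = 6P − 80 gives 11P = 671, so P* = £61 and Q* = 286.
With the tax collected from buyers, demand (in seller-price terms) shifts: Qd = 591 − 5(P + 22).
Solving gives Q = 226 with buyers paying £73 and producers receiving £51 (the £22 wedge).
Burden on buyers: £12; on producers: £10. (They sum to £22.)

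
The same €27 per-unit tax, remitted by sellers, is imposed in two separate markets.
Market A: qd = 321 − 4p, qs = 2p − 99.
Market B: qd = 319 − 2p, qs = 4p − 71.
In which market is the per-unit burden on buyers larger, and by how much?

Market A: pre-tax p* = €70, q* = 41; post-tax q = 5; per-unit burden on buyers = €9.
Market B: pre-tax p* = €65, q* = 189; post-tax q = 153; per-unit burden on buyers = €18.
Difference: €9 vs €18 → market B is larger by €9.

Market B, by €9.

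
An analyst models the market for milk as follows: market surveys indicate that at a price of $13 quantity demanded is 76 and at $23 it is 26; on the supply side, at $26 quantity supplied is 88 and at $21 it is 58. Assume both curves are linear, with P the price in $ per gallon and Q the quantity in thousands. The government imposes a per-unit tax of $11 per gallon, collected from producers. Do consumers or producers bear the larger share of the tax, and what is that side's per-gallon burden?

Consumers bear the larger share: $6 per gallon.

Demand slope: (26 − 76)/(23 − 13) = -5, so Qd = 141 − 5P.
Supply slope: (58 − 88)/(21 − 26) = 6, so Qs = 6P − 68.
Without the tax, 141 − 5P = 6P − 68 gives 11P = 209, so P* = $19 and Q* = 46.
With the tax collected from producers, supply shifts: Qs = 6(P − 11) − 68.
New equilibrium: consumers pay $25, producers receive $14, Q = 16. (Wedge: Pb − Ps = 11.)
Per-gallon burden: consumers $6, producers $5.
Consumers take the larger share because demand is less price-elastic here (demand slope 5 vs supply slope 6).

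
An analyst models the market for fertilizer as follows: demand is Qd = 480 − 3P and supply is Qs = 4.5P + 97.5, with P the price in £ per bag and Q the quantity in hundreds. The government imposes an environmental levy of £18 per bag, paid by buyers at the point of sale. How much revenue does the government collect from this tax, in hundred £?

Before the tax: set 480 − 3P = 4.5P + 97.5 → P* = £51, Q* = 327.
With the tax collected from buyers, demand (in seller-price terms) shifts: Qd = 480 − 3(P + 18).
New equilibrium: buyers pay £61.8, producers receive £43.8, Q = 294.6. (Wedge: Pb − Ps = 18.)
Revenue = t · Q = 18 · 294.6 = £5302.8.

Tax revenue = £5302.8 hundred.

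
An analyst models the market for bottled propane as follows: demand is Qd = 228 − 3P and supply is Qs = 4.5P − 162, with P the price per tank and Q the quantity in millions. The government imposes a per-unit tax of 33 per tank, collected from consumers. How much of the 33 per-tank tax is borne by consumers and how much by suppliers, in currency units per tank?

Without the tax, 228 − 3P = 4.5P − 162 gives 7.5P = 390, so P* = 52 and Q* = 72.
With the tax collected from consumers, demand (in seller-price terms) shifts: Qd = 228 − 3(P + 33).
Solving gives Q = 12.6 with consumers paying 71.8 and suppliers receiving 38.8 (the 33 wedge).
Burden on consumers: 19.8; on suppliers: 13.2. (They sum to 33.)
The less price-elastic side of the market bears the larger share of a per-unit tax.

Consumers bear 19.8 per tank; suppliers bear 13.2 per tank.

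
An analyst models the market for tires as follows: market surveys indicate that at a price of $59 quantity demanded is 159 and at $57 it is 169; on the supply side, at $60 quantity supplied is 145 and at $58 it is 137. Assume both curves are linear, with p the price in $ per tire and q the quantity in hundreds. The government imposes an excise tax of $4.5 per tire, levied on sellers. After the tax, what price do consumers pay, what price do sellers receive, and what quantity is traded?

Demand slope: (169 − 159)/(57 − 59) = -5, so qd = 454 − 5p.
Supply slope: (137 − 145)/(58 − 60) = 4, so qs = 4p − 95.
Without the tax, 454 − 5p = 4p − 95 gives 9p = 549, so p* = $61 and q* = 149.
With the tax collected from sellers, supply shifts: qs = 4(p − 4.5) − 95.
Solving gives q = 139 with consumers paying $63 and sellers receiving $58.5 (the $4.5 wedge).

Consumers pay $63; sellers receive $58.5; quantity = 139.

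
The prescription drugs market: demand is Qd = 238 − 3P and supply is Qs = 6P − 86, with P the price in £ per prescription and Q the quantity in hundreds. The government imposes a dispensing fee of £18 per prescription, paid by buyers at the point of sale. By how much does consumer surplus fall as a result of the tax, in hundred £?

Without the tax, 238 − 3P = 6P − 86 gives 9P = 324, so P* = £36 and Q* = 130.
With the tax collected from buyers, demand (in seller-price terms) shifts: Qd = 238 − 3(P + 18).
Solving gives Q = 94 with buyers paying £48 and sellers receiving £30 (the £18 wedge).
ΔCS is the trapezoid between Q = 94 and Q = 130 of height £12: ½ · (130 + 94) · 12 = £1344.

Consumer surplus falls by £1344 hundred.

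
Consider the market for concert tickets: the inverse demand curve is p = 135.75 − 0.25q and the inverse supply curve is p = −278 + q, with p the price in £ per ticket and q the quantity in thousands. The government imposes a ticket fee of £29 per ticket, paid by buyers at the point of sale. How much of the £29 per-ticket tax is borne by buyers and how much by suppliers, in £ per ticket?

Inverting to q(p) form: qd = 543 − 4p; qs = p + 278.
Before the tax: set 543 − 4p = p + 278 → p* = £53, q* = 331.
With the tax collected from buyers, demand (in seller-price terms) shifts: qd = 543 − 4(p + 29).
Solving gives q = 307.8 with buyers paying £58.8 and suppliers receiving £29.8 (the £29 wedge).
Burden on buyers: £5.8; on suppliers: £23.2. (They sum to £29.)

Buyers bear £5.8 per ticket; suppliers bear £23.2 per ticket.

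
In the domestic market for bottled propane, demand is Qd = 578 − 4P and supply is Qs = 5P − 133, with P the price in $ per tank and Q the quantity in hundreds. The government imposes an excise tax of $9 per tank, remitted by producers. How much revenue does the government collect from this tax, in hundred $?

Tax revenue = $2178 hundred.

Before the tax: set 578 − 4P = 5P − 133 → P* = $79, Q* = 262.
With the tax collected from producers, supply shifts: Qs = 5(P − 9) − 133.
New equilibrium: consumers pay $84, producers receive $75, Q = 242. (Wedge: Pb − Ps = 9.)
Revenue = t · Q = 9 · 242 = $2178.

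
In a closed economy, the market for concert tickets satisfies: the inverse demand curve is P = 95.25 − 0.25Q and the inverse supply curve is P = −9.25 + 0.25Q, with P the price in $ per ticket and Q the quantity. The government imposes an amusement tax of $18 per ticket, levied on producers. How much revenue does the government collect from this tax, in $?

Tax revenue = $3114.

Inverting to Q(P) form: Qd = 381 − 4P; Qs = 4P + 37.
Without the tax, 381 − 4P = 4P + 37 gives 8P = 344, so P* = $43 and Q* = 209.
With the tax collected from producers, supply shifts: Qs = 4(P − 18) + 37.
Solving gives Q = 173 with consumers paying $52 and producers receiving $34 (the $18 wedge).
Revenue = t · Q = 18 · 173 = $3114.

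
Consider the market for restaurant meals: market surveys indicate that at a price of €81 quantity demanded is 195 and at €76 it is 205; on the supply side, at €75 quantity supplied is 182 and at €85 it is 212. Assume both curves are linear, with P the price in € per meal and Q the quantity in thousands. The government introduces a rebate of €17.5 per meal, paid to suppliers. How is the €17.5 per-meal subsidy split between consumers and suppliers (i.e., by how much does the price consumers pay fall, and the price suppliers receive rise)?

Demand slope: (205 − 195)/(76 − 81) = -2, so Qd = 357 − 2P.
Supply slope: (212 − 182)/(85 − 75) = 3, so Qs = 3P − 43.
Without the subsidy, 357 − 2P = 3P − 43 gives 5P = 400, so P* = €80 and Q* = 197.
With a per-unit subsidy paid to suppliers, each receives P + 17.5 per unit sold, so supply becomes Qs = 3(P + 17.5) − 43.
New equilibrium: consumers pay €69.5, suppliers receive €87, Q = 218. (Wedge: Pb − Ps = −17.5.)
Gain to consumers: €10.5; to suppliers: €7. (They sum to €17.5.)

Consumers gain €10.5 per meal; suppliers gain €7 per meal.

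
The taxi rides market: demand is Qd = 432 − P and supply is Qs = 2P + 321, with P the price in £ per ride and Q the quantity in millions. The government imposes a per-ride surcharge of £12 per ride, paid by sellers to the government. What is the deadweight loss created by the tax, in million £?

Deadweight loss = £48 million.

Before the tax: set 432 − P = 2P + 321 → P* = £37, Q* = 395.
With the tax collected from sellers, supply shifts: Qs = 2(P − 12) + 321.
New equilibrium: consumers pay £45, sellers receive £33, Q = 387. (Wedge: Pb − Ps = 12.)
Quantity falls by |ΔQ| = |395 − 387| = 8.
DWL = ½ · t · |ΔQ| = ½ · 12 · 8 = £48.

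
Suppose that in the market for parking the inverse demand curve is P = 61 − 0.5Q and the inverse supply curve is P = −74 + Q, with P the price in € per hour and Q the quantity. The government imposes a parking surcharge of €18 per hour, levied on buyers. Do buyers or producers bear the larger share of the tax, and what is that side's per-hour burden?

Inverting to Q(P) form: Qd = 122 − 2P; Qs = P + 74.
Without the tax, 122 − 2P = P + 74 gives 3P = 48, so P* = €16 and Q* = 90.
With the tax collected from buyers, demand (in seller-price terms) shifts: Qd = 122 − 2(P + 18).
New equilibrium: buyers pay €22, producers receive €4, Q = 78. (Wedge: Pb − Ps = 18.)
Per-hour burden: buyers €6, producers €12.
Producers take the larger share because supply is less price-elastic here (demand slope 2 vs supply slope 1).

Producers bear the larger share: €12 per hour.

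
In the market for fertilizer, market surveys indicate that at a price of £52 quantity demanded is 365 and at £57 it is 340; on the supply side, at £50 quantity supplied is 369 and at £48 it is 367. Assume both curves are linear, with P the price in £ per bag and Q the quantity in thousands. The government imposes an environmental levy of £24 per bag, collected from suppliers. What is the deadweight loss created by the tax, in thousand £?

Deadweight loss = £240 thousand.

Demand slope: (340 − 365)/(57 − 52) = -5, so Qd = 625 − 5P.
Supply slope: (367 − 369)/(48 − 50) = 1, so Qs = P + 319.
Without the tax, 625 − 5P = P + 319 gives 6P = 306, so P* = £51 and Q* = 370.
With the tax collected from suppliers, supply shifts: Qs = (P − 24) + 319.
Solving gives Q = 350 with buyers paying £55 and suppliers receiving £31 (the £24 wedge).
Quantity falls by |ΔQ| = |370 − 350| = 20.
DWL = ½ · t · |ΔQ| = ½ · 24 · 20 = £240.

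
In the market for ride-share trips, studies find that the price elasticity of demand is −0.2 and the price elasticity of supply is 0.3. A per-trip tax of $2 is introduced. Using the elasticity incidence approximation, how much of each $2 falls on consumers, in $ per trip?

Incidence ratio: consumers' share ≈ εs / (εs + |εd|) = 0.3 / (0.3 + 0.2) = 0.6.
So consumers bear ≈ 0.6 × $2 = $1.2; suppliers bear $0.8.

Consumers bear ≈ $1.2 per trip.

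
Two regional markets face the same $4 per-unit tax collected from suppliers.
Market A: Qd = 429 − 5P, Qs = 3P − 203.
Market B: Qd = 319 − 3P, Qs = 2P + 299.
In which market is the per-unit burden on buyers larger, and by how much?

Market A: pre-tax P* = $79, Q* = 34; post-tax Q = 26.5; per-unit burden on buyers = $1.5.
Market B: pre-tax P* = $4, Q* = 307; post-tax Q = 302.2; per-unit burden on buyers = $1.6.
Difference: $1.5 vs $1.6 → market B is larger by $0.1.

Market B, by $0.1.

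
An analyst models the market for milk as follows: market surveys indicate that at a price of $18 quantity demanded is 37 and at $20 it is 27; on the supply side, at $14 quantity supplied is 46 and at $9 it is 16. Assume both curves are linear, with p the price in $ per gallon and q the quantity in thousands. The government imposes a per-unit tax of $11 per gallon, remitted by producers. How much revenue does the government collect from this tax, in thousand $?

Demand slope: (27 − 37)/(20 − 18) = -5, so qd = 127 − 5p.
Supply slope: (16 − 46)/(9 − 14) = 6, so qs = 6p − 38.
Before the tax: set 127 − 5p = 6p − 38 → p* = $15, q* = 52.
With the tax collected from producers, supply shifts: qs = 6(p − 11) − 38.
New equilibrium: buyers pay $21, producers receive $10, q = 22. (Wedge: pb − ps = 11.)
Revenue = t · Q = 11 · 22 = $242.

Tax revenue = $242 thousand.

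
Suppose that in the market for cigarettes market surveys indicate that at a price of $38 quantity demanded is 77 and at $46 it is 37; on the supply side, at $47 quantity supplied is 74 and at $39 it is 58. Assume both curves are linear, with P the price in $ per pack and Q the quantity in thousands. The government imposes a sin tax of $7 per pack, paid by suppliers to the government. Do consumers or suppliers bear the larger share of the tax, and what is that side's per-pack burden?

Suppliers bear the larger share: $5 per pack.

Demand slope: (37 − 77)/(46 − 38) = -5, so Qd = 267 − 5P.
Supply slope: (58 − 74)/(39 − 47) = 2, so Qs = 2P − 20.
Without the tax, 267 − 5P = 2P − 20 gives 7P = 287, so P* = $41 and Q* = 62.
With the tax collected from suppliers, supply shifts: Qs = 2(P − 7) − 20.
Solving gives Q = 52 with consumers paying $43 and suppliers receiving $36 (the $7 wedge).
Per-pack burden: consumers $2, suppliers $5.
Suppliers take the larger share because supply is less price-elastic here (demand slope 5 vs supply slope 2).
The less price-elastic side of the market bears the larger share of a per-unit tax.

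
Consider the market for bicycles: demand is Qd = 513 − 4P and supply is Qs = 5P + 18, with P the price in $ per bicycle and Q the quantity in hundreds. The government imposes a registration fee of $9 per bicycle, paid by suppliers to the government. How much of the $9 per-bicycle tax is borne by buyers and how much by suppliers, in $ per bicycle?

Before the tax: set 513 − 4P = 5P + 18 → P* = $55, Q* = 293.
With the tax collected from suppliers, supply shifts: Qs = 5(P − 9) + 18.
New equilibrium: buyers pay $60, suppliers receive $51, Q = 273. (Wedge: Pb − Ps = 9.)
Burden on buyers: $5; on suppliers: $4. (They sum to $9.)

Buyers bear $5 per bicycle; suppliers bear $4 per bicycle.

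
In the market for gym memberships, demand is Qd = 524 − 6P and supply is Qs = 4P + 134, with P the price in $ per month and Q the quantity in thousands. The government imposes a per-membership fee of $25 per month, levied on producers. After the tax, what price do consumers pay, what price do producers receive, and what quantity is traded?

Consumers pay $49; producers receive $24; quantity = 230.

Before the tax: set 524 − 6P = 4P + 134 → P* = $39, Q* = 290.
With the tax collected from producers, supply shifts: Qs = 4(P − 25) + 134.
Solving gives Q = 230 with consumers paying $49 and producers receiving $24 (the $25 wedge).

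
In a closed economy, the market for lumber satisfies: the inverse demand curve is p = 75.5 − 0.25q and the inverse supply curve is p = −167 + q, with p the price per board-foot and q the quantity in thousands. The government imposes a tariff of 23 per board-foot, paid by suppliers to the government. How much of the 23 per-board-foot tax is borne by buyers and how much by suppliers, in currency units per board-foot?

Buyers bear 4.6 per board-foot; suppliers bear 18.4 per board-foot.

Inverting to q(p) form: qd = 302 − 4p; qs = p + 167.
Without the tax, 302 − 4p = p + 167 gives 5p = 135, so p* = 27 and q* = 194.
With the tax collected from suppliers, supply shifts: qs = (p − 23) + 167.
New equilibrium: buyers pay 31.6, suppliers receive 8.6, q = 175.6. (Wedge: pb − ps = 23.)
Burden on buyers: 4.6; on suppliers: 18.4. (They sum to 23.)
The less price-elastic side of the market bears the larger share of a per-unit tax.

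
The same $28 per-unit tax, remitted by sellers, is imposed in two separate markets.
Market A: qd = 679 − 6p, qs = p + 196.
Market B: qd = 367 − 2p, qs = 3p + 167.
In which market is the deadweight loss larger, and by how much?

Market B, by $134.4.

Market A: pre-tax p* = $69, q* = 265; post-tax q = 241; deadweight loss = $336.
Market B: pre-tax p* = $40, q* = 287; post-tax q = 253.4; deadweight loss = $470.4.
Difference: $336 vs $470.4 → market B is larger by $134.4.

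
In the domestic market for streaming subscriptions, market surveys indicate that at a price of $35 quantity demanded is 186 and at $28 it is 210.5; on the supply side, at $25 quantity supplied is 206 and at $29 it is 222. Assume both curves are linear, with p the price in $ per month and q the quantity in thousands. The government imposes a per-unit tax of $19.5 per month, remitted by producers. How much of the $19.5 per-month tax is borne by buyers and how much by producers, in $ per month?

Buyers bear $10.4 per month; producers bear $9.1 per month.

Demand slope: (210.5 − 186)/(28 − 35) = -3.5, so qd = 308.5 − 3.5p.
Supply slope: (222 − 206)/(29 − 25) = 4, so qs = 4p + 106.
Before the tax: set 308.5 − 3.5p = 4p + 106 → p* = $27, q* = 214.
With the tax collected from producers, supply shifts: qs = 4(p − 19.5) + 106.
New equilibrium: buyers pay $37.4, producers receive $17.9, q = 177.6. (Wedge: pb − ps = 19.5.)
Burden on buyers: $10.4; on producers: $9.1. (They sum to $19.5.)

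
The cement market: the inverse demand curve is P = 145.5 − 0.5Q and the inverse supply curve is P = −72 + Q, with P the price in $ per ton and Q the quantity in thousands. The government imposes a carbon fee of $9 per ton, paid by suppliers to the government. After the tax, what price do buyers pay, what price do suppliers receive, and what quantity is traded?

Inverting to Q(P) form: Qd = 291 − 2P; Qs = P + 72.
Before the tax: set 291 − 2P = P + 72 → P* = $73, Q* = 145.
With the tax collected from suppliers, supply shifts: Qs = (P − 9) + 72.
New equilibrium: buyers pay $76, suppliers receive $67, Q = 139. (Wedge: Pb − Ps = 9.)
The less price-elastic side of the market bears the larger share of a per-unit tax.

Buyers pay $76; suppliers receive $67; quantity = 139.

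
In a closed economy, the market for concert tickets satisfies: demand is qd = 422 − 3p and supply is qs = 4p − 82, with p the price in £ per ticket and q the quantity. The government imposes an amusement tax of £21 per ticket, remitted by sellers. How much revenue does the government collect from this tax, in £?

Without the tax, 422 − 3p = 4p − 82 gives 7p = 504, so p* = £72 and q* = 206.
With the tax collected from sellers, supply shifts: qs = 4(p − 21) − 82.
New equilibrium: consumers pay £84, sellers receive £63, q = 170. (Wedge: pb − ps = 21.)
Revenue = t · Q = 21 · 170 = £3570.

Tax revenue = £3570.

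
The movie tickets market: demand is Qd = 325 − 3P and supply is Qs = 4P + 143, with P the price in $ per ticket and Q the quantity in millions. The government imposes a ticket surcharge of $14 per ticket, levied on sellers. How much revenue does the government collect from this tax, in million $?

Without the tax, 325 − 3P = 4P + 143 gives 7P = 182, so P* = $26 and Q* = 247.
With the tax collected from sellers, supply shifts: Qs = 4(P − 14) + 143.
New equilibrium: consumers pay $34, sellers receive $20, Q = 223. (Wedge: Pb − Ps = 14.)
Revenue = t · Q = 14 · 223 = $3122.

Tax revenue = $3122 million.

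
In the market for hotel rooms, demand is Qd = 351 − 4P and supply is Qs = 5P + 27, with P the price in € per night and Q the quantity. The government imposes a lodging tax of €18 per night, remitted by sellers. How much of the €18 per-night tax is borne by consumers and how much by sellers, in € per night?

Before the tax: set 351 − 4P = 5P + 27 → P* = €36, Q* = 207.
With the tax collected from sellers, supply shifts: Qs = 5(P − 18) + 27.
Solving gives Q = 167 with consumers paying €46 and sellers receiving €28 (the €18 wedge).
Burden on consumers: €10; on sellers: €8. (They sum to €18.)

Consumers bear €10 per night; sellers bear €8 per night.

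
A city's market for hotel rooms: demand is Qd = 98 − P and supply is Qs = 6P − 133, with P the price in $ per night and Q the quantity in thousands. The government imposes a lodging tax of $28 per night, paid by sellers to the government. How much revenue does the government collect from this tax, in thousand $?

Without the tax, 98 − P = 6P − 133 gives 7P = 231, so P* = $33 and Q* = 65.
With the tax collected from sellers, supply shifts: Qs = 6(P − 28) − 133.
Solving gives Q = 41 with consumers paying $57 and sellers receiving $29 (the $28 wedge).
Revenue = t · Q = 28 · 41 = $1148.

Tax revenue = $1148 thousand.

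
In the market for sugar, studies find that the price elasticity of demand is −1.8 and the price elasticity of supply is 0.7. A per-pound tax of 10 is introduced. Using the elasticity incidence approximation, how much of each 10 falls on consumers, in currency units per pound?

Incidence ratio: consumers' share ≈ εs / (εs + |εd|) = 0.7 / (0.7 + 1.8) = 0.28.
So consumers bear ≈ 0.28 × 10 = 2.8; sellers bear 7.2.

Consumers bear ≈ 2.8 per pound.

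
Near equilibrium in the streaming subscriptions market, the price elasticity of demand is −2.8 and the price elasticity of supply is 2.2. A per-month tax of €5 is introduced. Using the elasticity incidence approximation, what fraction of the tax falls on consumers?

Consumers' share ≈ 0.44.

Incidence ratio: consumers' share ≈ εs / (εs + |εd|) = 2.2 / (2.2 + 2.8) = 0.44.
Supply is the less elastic side, so consumers bear the smaller share.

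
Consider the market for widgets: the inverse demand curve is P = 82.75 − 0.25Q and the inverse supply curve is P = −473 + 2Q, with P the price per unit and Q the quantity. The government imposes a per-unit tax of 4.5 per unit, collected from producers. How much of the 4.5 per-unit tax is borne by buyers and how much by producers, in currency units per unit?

Rewrite in direct form: Qd = 331 − 4P and Qs = 0.5P + 236.5.
Before the tax: set 331 − 4P = 0.5P + 236.5 → P* = 21, Q* = 247.
With the tax collected from producers, supply shifts: Qs = 0.5(P − 4.5) + 236.5.
New equilibrium: buyers pay 21.5, producers receive 17, Q = 245. (Wedge: Pb − Ps = 4.5.)
Burden on buyers: 0.5; on producers: 4. (They sum to 4.5.)
The less price-elastic side of the market bears the larger share of a per-unit tax.

Buyers bear 0.5 per unit; producers bear 4 per unit.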